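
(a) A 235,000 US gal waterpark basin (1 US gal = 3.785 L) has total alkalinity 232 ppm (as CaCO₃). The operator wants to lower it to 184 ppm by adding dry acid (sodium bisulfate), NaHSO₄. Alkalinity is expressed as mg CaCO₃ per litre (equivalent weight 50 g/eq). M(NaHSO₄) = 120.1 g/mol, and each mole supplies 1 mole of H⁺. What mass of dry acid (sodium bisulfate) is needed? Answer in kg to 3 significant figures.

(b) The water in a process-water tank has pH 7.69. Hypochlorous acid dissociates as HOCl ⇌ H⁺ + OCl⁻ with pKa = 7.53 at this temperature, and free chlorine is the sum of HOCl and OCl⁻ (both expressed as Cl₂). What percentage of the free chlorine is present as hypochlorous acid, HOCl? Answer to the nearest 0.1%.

(a) Volume: 235,000 US gal × 3.785 L/gal = 889,475 L.
(a) Alkalinity to neutralize: (232 − 184) = 48 mg/L as CaCO₃ × 889,475 L = 42,690 g as CaCO₃.
(a) Equivalents of H⁺ required: 42,690 ÷ 50 g/eq = 853.9 eq = 853.9 mol NaHSO₄.
(a) Mass of NaHSO₄: 853.9 × 120.1 = 102,600 g.

(b) [OCl⁻]/[HOCl] = 10^(pH − pKa) = 10^(7.69 − 7.53) = 10^0.16 = 1.445.
(b) Fraction as HOCl = 1 / (1 + 1.445) = 0.4089.

(a) 103 kg; (b) 40.9%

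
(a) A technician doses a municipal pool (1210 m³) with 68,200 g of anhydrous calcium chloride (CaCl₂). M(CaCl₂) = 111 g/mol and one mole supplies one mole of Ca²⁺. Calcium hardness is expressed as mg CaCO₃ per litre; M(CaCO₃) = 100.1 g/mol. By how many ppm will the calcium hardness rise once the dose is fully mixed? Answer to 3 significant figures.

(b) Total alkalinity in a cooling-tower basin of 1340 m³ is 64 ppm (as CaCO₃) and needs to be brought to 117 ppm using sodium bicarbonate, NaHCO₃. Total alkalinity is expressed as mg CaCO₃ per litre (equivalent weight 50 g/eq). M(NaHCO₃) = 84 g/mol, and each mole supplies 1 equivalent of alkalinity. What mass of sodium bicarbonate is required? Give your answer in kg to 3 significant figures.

(a) 50.8 ppm; (b) 119 kg

(a) Volume: 1210 m³ = 1,210,000 L.
(a) Moles of Ca²⁺: 68,200 g ÷ 111 g/mol = 614.4 mol.
(a) As CaCO₃: 614.4 mol × 100.1 g/mol = 61,500 g.
(a) Rise: 61,500 g / 1,210,000 L × 1000 = 50.83 mg/L.

(b) Volume: 1340 m³ = 1,340,000 L.
(b) Alkalinity to add: (117 − 64) = 53 mg/L as CaCO₃ × 1,340,000 L = 71,020 g as CaCO₃.
(b) Equivalents: 71,020 g ÷ 50 g/eq = 1420 eq.
(b) NaHCO₃ supplies 1 eq per mole → 1420 mol.
(b) Mass: 1420 mol × 84 g/mol = 119,300 g.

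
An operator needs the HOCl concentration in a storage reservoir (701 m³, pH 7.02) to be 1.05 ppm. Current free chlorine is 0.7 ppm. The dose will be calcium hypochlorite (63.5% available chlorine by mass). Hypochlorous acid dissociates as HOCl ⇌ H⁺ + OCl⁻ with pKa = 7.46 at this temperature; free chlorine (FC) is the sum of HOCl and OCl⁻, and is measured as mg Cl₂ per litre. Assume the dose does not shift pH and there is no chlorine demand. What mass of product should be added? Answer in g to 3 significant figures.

807 g

Volume: 701 m³ = 701,000 L.
[OCl⁻]/[HOCl] = 10^(pH − pKa) = 10^(7.02 − 7.46) = 0.3631; fraction as HOCl = 1/(1 + 0.3631) = 0.7336.
Free chlorine required for 1.05 ppm HOCl: 1.05 / 0.7336 = 1.431 ppm.
FC to add: 1.431 − 0.7 = 0.7312 mg/L as Cl₂.
Cl₂ equivalent: 0.7312 mg/L × 701,000 L = 512.6 g.
Product at 63.5% available Cl: 512.6 / 0.635 = 807.2 g.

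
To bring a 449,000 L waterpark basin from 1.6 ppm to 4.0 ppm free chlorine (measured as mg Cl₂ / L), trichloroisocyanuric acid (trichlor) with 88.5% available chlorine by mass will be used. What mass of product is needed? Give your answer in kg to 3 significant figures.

1.22 kg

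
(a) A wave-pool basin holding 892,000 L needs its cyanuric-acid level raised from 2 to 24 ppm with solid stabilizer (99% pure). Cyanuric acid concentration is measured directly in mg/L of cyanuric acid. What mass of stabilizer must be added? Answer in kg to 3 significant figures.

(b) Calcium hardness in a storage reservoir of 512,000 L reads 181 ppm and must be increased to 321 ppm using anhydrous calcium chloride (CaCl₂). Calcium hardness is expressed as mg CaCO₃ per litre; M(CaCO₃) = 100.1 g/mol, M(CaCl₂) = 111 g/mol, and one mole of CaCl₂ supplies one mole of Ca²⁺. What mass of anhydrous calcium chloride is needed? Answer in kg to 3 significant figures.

(a) CYA to add: (24 − 2) = 22 mg/L × 892,000 L = 19,620 g cyanuric acid.
(a) At 99% purity: 19,620 / 0.99 = 19,820 g product.

(b) Hardness to add: (321 − 181) = 140 mg/L as CaCO₃ × 512,000 L = 71,680 g as CaCO₃.
(b) Moles of Ca²⁺ (1 mol Ca²⁺ ≡ 1 mol CaCO₃): 71,680 / 100.1 g/mol = 716.1 mol.
(b) Mass of CaCl₂: 716.1 × 111 = 79,490 g.

(a) 19.8 kg; (b) 79.5 kg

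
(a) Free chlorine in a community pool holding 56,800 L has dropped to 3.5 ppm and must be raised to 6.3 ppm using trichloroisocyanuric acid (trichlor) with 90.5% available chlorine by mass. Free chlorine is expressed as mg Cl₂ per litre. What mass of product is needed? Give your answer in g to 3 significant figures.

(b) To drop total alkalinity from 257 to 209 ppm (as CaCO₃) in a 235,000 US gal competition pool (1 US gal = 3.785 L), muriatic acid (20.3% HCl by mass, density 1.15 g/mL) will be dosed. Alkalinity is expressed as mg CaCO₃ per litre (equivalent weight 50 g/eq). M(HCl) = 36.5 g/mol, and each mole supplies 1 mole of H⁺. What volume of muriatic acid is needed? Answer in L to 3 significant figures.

(a) Chlorine deficit: 6.3 − 3.5 = 2.8 ppm = 2.8 mg/L as Cl₂.
(a) Cl₂ equivalent needed: 2.8 mg/L × 56,800 L = 159,000 mg = 159 g.
(a) Product at 90.5% available chlorine: 159 / 0.905 = 175.7 g.

(b) Volume: 235,000 US gal × 3.785 L/gal = 889,475 L.
(b) Alkalinity to neutralize: (257 − 209) = 48 mg/L as CaCO₃ × 889,475 L = 42,690 g as CaCO₃.
(b) Equivalents of H⁺ required: 42,690 ÷ 50 g/eq = 853.9 eq = 853.9 mol HCl.
(b) Mass of HCl: 853.9 × 36.5 = 31,170 g.
(b) Mass of 20.3% solution: 31,170 / 0.203 = 153,500 g.
(b) Volume: 153,500 g ÷ 1.15 g/mL = 133,500 mL.

(a) 176 g; (b) 134 L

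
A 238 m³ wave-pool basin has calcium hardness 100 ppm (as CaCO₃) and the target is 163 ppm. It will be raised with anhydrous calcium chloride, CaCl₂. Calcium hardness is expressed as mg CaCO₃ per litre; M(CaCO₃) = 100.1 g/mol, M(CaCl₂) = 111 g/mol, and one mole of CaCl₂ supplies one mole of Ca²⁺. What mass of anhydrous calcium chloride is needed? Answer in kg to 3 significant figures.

Volume: 238 m³ = 238,000 L.
Hardness to add: (163 − 100) = 63 mg/L as CaCO₃ × 238,000 L = 14,990 g as CaCO₃.
Moles of Ca²⁺ (1 mol Ca²⁺ ≡ 1 mol CaCO₃): 14,990 / 100.1 g/mol = 149.8 mol.
Mass of CaCl₂: 149.8 × 111 = 16,630 g.

16.6 kg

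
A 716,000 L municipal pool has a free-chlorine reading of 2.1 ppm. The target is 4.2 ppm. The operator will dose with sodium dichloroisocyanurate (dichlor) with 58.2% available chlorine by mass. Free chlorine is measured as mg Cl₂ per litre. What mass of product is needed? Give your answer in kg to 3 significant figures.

Chlorine deficit: 4.2 − 2.1 = 2.1 ppm = 2.1 mg/L as Cl₂.
Cl₂ equivalent needed: 2.1 mg/L × 716,000 L = 1,504,000 mg = 1504 g.
Product at 58.2% available chlorine: 1504 / 0.582 = 2584 g.

2.58 kg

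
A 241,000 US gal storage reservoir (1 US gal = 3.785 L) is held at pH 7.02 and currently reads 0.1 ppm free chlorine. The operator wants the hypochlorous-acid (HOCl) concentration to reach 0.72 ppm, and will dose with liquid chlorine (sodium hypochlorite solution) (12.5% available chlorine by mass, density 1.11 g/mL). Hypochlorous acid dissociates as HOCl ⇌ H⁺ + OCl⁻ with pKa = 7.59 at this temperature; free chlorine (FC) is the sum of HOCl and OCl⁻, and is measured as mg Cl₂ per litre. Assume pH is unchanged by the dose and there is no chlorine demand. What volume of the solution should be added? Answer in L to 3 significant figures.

5.35 L

Volume: 241,000 US gal × 3.785 L/gal = 912,185 L.
[OCl⁻]/[HOCl] = 10^(pH − pKa) = 10^(7.02 − 7.59) = 0.2692; fraction as HOCl = 1/(1 + 0.2692) = 0.7879.
Free chlorine required for 0.72 ppm HOCl: 0.72 / 0.7879 = 0.9138 ppm.
FC to add: 0.9138 − 0.1 = 0.8138 mg/L as Cl₂.
Cl₂ equivalent: 0.8138 mg/L × 912,185 L = 742.3 g.
Product at 12.5% available Cl: 742.3 / 0.125 = 5939 g.
Volume: 5939 g ÷ 1.11 g/mL = 5350 mL.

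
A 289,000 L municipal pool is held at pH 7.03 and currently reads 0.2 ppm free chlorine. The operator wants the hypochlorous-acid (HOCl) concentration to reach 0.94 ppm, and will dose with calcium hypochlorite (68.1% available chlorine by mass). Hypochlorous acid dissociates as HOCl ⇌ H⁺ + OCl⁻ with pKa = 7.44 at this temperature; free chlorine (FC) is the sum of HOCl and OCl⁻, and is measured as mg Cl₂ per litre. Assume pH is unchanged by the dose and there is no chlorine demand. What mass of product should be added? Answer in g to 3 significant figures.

[OCl⁻]/[HOCl] = 10^(pH − pKa) = 10^(7.03 − 7.44) = 0.389; fraction as HOCl = 1/(1 + 0.389) = 0.7199.
Free chlorine required for 0.94 ppm HOCl: 0.94 / 0.7199 = 1.306 ppm.
FC to add: 1.306 − 0.2 = 1.106 mg/L as Cl₂.
Cl₂ equivalent: 1.106 mg/L × 289,000 L = 319.5 g.
Product at 68.1% available Cl: 319.5 / 0.681 = 469.2 g.

469 g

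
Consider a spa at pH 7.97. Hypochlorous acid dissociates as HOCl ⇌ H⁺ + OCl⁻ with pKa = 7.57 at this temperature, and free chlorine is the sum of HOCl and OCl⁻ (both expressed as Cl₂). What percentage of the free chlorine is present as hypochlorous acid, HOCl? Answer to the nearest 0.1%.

[OCl⁻]/[HOCl] = 10^(pH − pKa) = 10^(7.97 − 7.57) = 10^0.40 = 2.512.
Fraction as HOCl = 1 / (1 + 2.512) = 0.2847.

28.5%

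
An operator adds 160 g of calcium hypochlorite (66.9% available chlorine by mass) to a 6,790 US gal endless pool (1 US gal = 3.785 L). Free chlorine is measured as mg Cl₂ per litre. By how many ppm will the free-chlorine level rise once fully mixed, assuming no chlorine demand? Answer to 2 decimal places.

4.16 ppm

Volume: 6,790 US gal × 3.785 L/gal = 25,700 L.
Available chlorine delivered: 160 g × 0.669 = 107 g as Cl₂.
Concentration rise: 107 g / 25,700 L = 4.165 mg/L = 4.16 ppm.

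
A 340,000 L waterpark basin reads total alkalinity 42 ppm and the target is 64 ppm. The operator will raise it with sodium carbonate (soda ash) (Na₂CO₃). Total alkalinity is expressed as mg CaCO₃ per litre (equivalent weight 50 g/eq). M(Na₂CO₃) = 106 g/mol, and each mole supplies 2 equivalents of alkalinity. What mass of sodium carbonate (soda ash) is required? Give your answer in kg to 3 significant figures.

Alkalinity to add: (64 − 42) = 22 mg/L as CaCO₃ × 340,000 L = 7480 g as CaCO₃.
Equivalents: 7480 g ÷ 50 g/eq = 149.6 eq.
Each mole of Na₂CO₃ supplies 2 eq, so 149.6 / 2 = 74.8 mol.
Mass: 74.8 mol × 106 g/mol = 7929 g.

7.93 kg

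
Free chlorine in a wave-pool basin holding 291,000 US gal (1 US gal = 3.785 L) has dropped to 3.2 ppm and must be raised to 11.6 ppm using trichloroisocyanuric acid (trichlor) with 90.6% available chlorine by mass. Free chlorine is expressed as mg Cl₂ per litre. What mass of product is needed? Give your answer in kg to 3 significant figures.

10.2 kg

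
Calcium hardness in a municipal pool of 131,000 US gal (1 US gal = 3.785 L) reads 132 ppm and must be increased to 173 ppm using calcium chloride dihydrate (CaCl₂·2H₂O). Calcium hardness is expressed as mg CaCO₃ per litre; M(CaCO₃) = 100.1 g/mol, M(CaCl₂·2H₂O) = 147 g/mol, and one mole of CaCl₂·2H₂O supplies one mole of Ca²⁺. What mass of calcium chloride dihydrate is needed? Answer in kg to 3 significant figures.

29.9 kg

Volume: 131,000 US gal × 3.785 L/gal = 495,835 L.
Hardness to add: (173 − 132) = 41 mg/L as CaCO₃ × 495,835 L = 20,330 g as CaCO₃.
Moles of Ca²⁺ (1 mol Ca²⁺ ≡ 1 mol CaCO₃): 20,330 / 100.1 g/mol = 203.1 mol.
Mass of CaCl₂·2H₂O: 203.1 × 147 = 29,850 g.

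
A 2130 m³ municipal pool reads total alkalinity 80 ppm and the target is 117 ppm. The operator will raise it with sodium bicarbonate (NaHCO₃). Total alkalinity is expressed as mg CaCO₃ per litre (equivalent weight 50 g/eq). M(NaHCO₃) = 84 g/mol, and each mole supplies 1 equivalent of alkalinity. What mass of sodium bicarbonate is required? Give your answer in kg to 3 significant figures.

132 kg

Volume: 2130 m³ = 2,130,000 L.
Alkalinity to add: (117 − 80) = 37 mg/L as CaCO₃ × 2,130,000 L = 78,810 g as CaCO₃.
Equivalents: 78,810 g ÷ 50 g/eq = 1576 eq.
NaHCO₃ supplies 1 eq per mole → 1576 mol.
Mass: 1576 mol × 84 g/mol = 132,400 g.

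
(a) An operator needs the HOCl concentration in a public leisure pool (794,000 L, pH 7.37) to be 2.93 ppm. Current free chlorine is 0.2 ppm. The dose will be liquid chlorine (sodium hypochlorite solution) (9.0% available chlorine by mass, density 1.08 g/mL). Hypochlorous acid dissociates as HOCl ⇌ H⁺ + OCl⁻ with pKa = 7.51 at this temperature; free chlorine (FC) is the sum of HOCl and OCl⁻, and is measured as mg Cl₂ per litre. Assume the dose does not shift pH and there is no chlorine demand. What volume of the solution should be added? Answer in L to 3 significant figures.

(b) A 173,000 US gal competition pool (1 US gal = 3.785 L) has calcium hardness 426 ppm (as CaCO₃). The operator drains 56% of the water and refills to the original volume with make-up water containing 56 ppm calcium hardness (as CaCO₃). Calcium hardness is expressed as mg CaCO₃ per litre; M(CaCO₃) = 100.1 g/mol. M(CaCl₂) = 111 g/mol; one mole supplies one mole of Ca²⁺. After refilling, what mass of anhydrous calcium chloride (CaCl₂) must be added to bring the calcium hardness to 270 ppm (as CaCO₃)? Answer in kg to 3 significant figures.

(a) 39.6 L; (b) 37.2 kg

(a) [OCl⁻]/[HOCl] = 10^(pH − pKa) = 10^(7.37 − 7.51) = 0.7244; fraction as HOCl = 1/(1 + 0.7244) = 0.5799.
(a) Free chlorine required for 2.93 ppm HOCl: 2.93 / 0.5799 = 5.053 ppm.
(a) FC to add: 5.053 − 0.2 = 4.853 mg/L as Cl₂.
(a) Cl₂ equivalent: 4.853 mg/L × 794,000 L = 3853 g.
(a) Product at 9.0% available Cl: 3853 / 0.09 = 42,810 g.
(a) Volume: 42,810 g ÷ 1.08 g/mL = 39,640 mL.

(b) Volume: 173,000 US gal × 3.785 L/gal = 654,805 L.
(b) After draining 56% and refilling: 426 × 0.44 + 56 × 0.56 = 218.8 ppm.
(b) Deficit to target: 270 − 218.8 = 51.2 mg/L.
(b) As CaCO₃: 51.2 mg/L × 654,805 L = 33,530 g; ÷ 100.1 = 334.9 mol Ca²⁺.
(b) Mass: 334.9 × 111 = 37,180 g.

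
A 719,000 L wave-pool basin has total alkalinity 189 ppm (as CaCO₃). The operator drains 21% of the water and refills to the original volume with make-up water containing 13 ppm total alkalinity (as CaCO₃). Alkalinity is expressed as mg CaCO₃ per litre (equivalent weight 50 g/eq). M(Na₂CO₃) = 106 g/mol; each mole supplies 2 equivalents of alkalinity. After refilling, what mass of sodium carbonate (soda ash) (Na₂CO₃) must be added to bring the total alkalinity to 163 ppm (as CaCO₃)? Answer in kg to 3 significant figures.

8.35 kg

After draining 21% and refilling: 189 × 0.79 + 13 × 0.21 = 152.04 ppm.
Deficit to target: 163 − 152.04 = 10.96 mg/L.
As CaCO₃: 10.96 mg/L × 719,000 L = 7880 g; ÷ 50 g/eq ÷ 2 = 78.8 mol Na₂CO₃.
Mass: 78.8 × 106 = 8353 g.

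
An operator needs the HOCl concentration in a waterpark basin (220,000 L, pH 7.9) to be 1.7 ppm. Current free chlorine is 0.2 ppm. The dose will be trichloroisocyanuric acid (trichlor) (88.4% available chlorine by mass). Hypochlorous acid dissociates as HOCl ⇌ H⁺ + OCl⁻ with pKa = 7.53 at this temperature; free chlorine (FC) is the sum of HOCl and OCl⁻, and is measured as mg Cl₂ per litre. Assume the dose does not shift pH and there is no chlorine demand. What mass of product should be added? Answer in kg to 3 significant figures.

[OCl⁻]/[HOCl] = 10^(pH − pKa) = 10^(7.9 − 7.53) = 2.344; fraction as HOCl = 1/(1 + 2.344) = 0.299.
Free chlorine required for 1.7 ppm HOCl: 1.7 / 0.299 = 5.685 ppm.
FC to add: 5.685 − 0.2 = 5.485 mg/L as Cl₂.
Cl₂ equivalent: 5.485 mg/L × 220,000 L = 1207 g.
Product at 88.4% available Cl: 1207 / 0.884 = 1365 g.

1.37 kg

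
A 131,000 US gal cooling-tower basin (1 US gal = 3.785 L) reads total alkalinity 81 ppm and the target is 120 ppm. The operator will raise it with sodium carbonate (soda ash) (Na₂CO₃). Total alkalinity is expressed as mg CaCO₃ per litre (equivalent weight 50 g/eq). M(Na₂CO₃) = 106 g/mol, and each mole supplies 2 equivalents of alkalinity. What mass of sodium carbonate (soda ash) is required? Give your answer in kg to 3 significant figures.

20.5 kg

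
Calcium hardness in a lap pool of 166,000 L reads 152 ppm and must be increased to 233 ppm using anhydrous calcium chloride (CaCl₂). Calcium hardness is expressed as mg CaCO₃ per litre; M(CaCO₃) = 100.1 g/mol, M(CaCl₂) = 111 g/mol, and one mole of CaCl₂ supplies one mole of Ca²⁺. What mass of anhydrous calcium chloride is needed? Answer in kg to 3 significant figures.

Hardness to add: (233 − 152) = 81 mg/L as CaCO₃ × 166,000 L = 13,450 g as CaCO₃.
Moles of Ca²⁺ (1 mol Ca²⁺ ≡ 1 mol CaCO₃): 13,450 / 100.1 g/mol = 134.3 mol.
Mass of CaCl₂: 134.3 × 111 = 14,910 g.

14.9 kg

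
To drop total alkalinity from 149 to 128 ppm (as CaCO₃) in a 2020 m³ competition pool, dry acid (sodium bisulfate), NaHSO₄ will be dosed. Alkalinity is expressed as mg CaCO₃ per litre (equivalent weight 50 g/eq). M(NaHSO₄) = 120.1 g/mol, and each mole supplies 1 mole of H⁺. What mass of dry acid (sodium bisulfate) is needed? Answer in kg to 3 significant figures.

102 kg

Volume: 2020 m³ = 2,020,000 L.
Alkalinity to neutralize: (149 − 128) = 21 mg/L as CaCO₃ × 2,020,000 L = 42,420 g as CaCO₃.
Equivalents of H⁺ required: 42,420 ÷ 50 g/eq = 848.4 eq = 848.4 mol NaHSO₄.
Mass of NaHSO₄: 848.4 × 120.1 = 101,900 g.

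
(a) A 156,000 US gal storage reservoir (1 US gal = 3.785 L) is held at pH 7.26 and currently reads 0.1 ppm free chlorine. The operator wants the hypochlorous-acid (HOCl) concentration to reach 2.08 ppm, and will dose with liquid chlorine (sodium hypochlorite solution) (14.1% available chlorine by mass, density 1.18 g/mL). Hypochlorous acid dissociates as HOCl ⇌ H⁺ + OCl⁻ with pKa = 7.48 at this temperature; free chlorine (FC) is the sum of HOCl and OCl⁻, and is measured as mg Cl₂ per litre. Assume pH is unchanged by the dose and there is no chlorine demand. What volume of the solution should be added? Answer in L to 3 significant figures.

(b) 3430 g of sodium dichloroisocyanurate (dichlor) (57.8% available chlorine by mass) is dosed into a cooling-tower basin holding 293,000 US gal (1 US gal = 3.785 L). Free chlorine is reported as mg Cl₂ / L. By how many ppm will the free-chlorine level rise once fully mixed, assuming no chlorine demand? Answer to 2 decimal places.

(a) Volume: 156,000 US gal × 3.785 L/gal = 590,460 L.
(a) [OCl⁻]/[HOCl] = 10^(pH − pKa) = 10^(7.26 − 7.48) = 0.6026; fraction as HOCl = 1/(1 + 0.6026) = 0.624.
(a) Free chlorine required for 2.08 ppm HOCl: 2.08 / 0.624 = 3.333 ppm.
(a) FC to add: 3.333 − 0.1 = 3.233 mg/L as Cl₂.
(a) Cl₂ equivalent: 3.233 mg/L × 590,460 L = 1909 g.
(a) Product at 14.1% available Cl: 1909 / 0.141 = 13,540 g.
(a) Volume: 13,540 g ÷ 1.18 g/mL = 11,470 mL.

(b) Volume: 293,000 US gal × 3.785 L/gal = 1,109,005 L.
(b) Available chlorine delivered: 3430 g × 0.578 = 1983 g as Cl₂.
(b) Concentration rise: 1983 g / 1,109,005 L = 1.788 mg/L = 1.79 ppm.

(a) 11.5 L; (b) 1.79 ppm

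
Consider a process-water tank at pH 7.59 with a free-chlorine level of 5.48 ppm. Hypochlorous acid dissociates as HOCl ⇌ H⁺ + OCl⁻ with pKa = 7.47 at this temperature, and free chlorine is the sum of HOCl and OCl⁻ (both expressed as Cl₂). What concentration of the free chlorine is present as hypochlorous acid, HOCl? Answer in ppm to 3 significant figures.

2.36 ppm

[OCl⁻]/[HOCl] = 10^(pH − pKa) = 10^(7.59 − 7.47) = 10^0.12 = 1.318.
Fraction as HOCl = 1 / (1 + 1.318) = 0.4314.
HOCl = 0.4314 × 5.48 ppm = 2.364 ppm.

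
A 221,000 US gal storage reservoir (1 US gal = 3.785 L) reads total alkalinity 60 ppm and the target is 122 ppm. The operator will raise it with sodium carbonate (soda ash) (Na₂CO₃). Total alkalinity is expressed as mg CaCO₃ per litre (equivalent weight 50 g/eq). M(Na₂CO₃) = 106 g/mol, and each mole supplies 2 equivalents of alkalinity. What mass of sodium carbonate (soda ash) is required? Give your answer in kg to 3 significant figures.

55.0 kg

Volume: 221,000 US gal × 3.785 L/gal = 836,485 L.
Alkalinity to add: (122 − 60) = 62 mg/L as CaCO₃ × 836,485 L = 51,860 g as CaCO₃.
Equivalents: 51,860 g ÷ 50 g/eq = 1037 eq.
Each mole of Na₂CO₃ supplies 2 eq, so 1037 / 2 = 518.6 mol.
Mass: 518.6 mol × 106 g/mol = 54,970 g.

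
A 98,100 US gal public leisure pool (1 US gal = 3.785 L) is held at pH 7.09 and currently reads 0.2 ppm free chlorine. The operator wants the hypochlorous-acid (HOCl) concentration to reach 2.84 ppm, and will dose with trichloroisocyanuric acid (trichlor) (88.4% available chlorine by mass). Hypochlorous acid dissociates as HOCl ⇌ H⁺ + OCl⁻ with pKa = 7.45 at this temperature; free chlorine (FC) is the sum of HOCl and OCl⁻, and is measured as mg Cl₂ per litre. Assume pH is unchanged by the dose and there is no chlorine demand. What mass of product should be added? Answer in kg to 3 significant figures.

1.63 kg

Volume: 98,100 US gal × 3.785 L/gal = 371,308 L.
[OCl⁻]/[HOCl] = 10^(pH − pKa) = 10^(7.09 − 7.45) = 0.4365; fraction as HOCl = 1/(1 + 0.4365) = 0.6961.
Free chlorine required for 2.84 ppm HOCl: 2.84 / 0.6961 = 4.08 ppm.
FC to add: 4.08 − 0.2 = 3.88 mg/L as Cl₂.
Cl₂ equivalent: 3.88 mg/L × 371,308 L = 1441 g.
Product at 88.4% available Cl: 1441 / 0.884 = 1630 g.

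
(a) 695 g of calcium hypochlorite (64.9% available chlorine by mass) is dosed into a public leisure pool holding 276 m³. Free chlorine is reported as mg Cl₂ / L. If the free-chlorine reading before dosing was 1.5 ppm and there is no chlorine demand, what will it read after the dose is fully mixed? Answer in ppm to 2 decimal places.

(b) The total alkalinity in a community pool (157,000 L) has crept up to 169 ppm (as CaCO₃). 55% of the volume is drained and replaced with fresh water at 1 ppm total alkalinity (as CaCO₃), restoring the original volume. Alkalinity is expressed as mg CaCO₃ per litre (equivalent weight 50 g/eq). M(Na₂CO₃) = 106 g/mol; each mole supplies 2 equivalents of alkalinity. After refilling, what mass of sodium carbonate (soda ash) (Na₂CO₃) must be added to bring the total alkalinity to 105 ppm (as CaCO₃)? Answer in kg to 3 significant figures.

(a) 3.13 ppm; (b) 4.73 kg

(a) Volume: 276 m³ = 276,000 L.
(a) Available chlorine delivered: 695 g × 0.649 = 451.1 g as Cl₂.
(a) Concentration rise: 451.1 g / 276,000 L = 1.634 mg/L = 1.63 ppm.
(a) Final FC: 1.5 + 1.63 = 3.13 ppm.

(b) After draining 55% and refilling: 169 × 0.45 + 1 × 0.55 = 76.6 ppm.
(b) Deficit to target: 105 − 76.6 = 28.4 mg/L.
(b) As CaCO₃: 28.4 mg/L × 157,000 L = 4459 g; ÷ 50 g/eq ÷ 2 = 44.59 mol Na₂CO₃.
(b) Mass: 44.59 × 106 = 4726 g.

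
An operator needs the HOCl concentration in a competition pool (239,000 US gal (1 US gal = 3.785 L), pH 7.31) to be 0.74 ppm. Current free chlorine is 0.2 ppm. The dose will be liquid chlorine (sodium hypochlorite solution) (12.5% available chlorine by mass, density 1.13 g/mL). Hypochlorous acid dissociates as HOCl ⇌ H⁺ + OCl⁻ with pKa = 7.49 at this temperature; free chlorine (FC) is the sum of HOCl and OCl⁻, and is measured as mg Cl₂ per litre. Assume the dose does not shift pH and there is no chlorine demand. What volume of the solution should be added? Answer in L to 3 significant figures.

6.59 L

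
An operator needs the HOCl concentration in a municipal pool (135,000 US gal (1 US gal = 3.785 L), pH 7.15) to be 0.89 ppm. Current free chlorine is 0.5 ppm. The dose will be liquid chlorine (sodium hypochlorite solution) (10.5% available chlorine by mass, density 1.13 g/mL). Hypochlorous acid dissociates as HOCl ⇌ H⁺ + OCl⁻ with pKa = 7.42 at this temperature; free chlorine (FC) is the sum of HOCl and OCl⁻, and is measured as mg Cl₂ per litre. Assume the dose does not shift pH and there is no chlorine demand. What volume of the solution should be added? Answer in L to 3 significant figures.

Volume: 135,000 US gal × 3.785 L/gal = 510,975 L.
[OCl⁻]/[HOCl] = 10^(pH − pKa) = 10^(7.15 − 7.42) = 0.537; fraction as HOCl = 1/(1 + 0.537) = 0.6506.
Free chlorine required for 0.89 ppm HOCl: 0.89 / 0.6506 = 1.368 ppm.
FC to add: 1.368 − 0.5 = 0.868 mg/L as Cl₂.
Cl₂ equivalent: 0.868 mg/L × 510,975 L = 443.5 g.
Product at 10.5% available Cl: 443.5 / 0.105 = 4224 g.
Volume: 4224 g ÷ 1.13 g/mL = 3738 mL.

3.74 L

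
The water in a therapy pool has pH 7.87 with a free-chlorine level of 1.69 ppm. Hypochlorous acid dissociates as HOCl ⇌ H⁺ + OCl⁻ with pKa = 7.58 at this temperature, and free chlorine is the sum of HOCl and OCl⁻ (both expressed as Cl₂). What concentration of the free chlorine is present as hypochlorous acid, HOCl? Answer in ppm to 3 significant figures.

0.573 ppm

[OCl⁻]/[HOCl] = 10^(pH − pKa) = 10^(7.87 − 7.58) = 10^0.29 = 1.95.
Fraction as HOCl = 1 / (1 + 1.95) = 0.339.
HOCl = 0.339 × 1.69 ppm = 0.5729 ppm.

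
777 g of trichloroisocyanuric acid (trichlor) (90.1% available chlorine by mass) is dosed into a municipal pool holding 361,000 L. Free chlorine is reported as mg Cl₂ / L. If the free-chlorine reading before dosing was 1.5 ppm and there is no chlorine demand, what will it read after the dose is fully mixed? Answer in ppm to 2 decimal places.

3.44 ppm

Available chlorine delivered: 777 g × 0.901 = 700.1 g as Cl₂.
Concentration rise: 700.1 g / 361,000 L = 1.939 mg/L = 1.94 ppm.
Final FC: 1.5 + 1.94 = 3.44 ppm.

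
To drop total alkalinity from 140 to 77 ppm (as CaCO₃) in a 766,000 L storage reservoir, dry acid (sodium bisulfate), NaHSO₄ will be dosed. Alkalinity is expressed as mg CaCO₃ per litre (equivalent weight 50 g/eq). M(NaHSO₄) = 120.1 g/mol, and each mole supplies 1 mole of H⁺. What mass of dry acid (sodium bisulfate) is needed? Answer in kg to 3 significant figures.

Alkalinity to neutralize: (140 − 77) = 63 mg/L as CaCO₃ × 766,000 L = 48,260 g as CaCO₃.
Equivalents of H⁺ required: 48,260 ÷ 50 g/eq = 965.2 eq = 965.2 mol NaHSO₄.
Mass of NaHSO₄: 965.2 × 120.1 = 115,900 g.

116 kg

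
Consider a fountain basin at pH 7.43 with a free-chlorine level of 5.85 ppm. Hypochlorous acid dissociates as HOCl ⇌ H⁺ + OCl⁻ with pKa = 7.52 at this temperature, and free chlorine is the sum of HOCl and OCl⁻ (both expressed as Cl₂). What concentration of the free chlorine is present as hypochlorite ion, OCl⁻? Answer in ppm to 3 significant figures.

[OCl⁻]/[HOCl] = 10^(pH − pKa) = 10^(7.43 − 7.52) = 10^-0.09 = 0.8128.
Fraction as HOCl = 1 / (1 + 0.8128) = 0.5516.
OCl⁻ = (1 − 0.5516) × 5.85 ppm = 2.623 ppm.

2.62 ppm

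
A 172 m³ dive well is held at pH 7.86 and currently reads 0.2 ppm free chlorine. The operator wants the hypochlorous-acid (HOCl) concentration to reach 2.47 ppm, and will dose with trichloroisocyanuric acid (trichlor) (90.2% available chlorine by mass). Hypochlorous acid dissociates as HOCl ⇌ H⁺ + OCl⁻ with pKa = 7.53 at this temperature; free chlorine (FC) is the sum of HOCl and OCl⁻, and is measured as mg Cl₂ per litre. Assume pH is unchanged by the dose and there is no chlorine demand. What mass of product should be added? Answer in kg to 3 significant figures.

Volume: 172 m³ = 172,000 L.
[OCl⁻]/[HOCl] = 10^(pH − pKa) = 10^(7.86 − 7.53) = 2.138; fraction as HOCl = 1/(1 + 2.138) = 0.3187.
Free chlorine required for 2.47 ppm HOCl: 2.47 / 0.3187 = 7.751 ppm.
FC to add: 7.751 − 0.2 = 7.551 mg/L as Cl₂.
Cl₂ equivalent: 7.551 mg/L × 172,000 L = 1299 g.
Product at 90.2% available Cl: 1299 / 0.902 = 1440 g.

1.44 kg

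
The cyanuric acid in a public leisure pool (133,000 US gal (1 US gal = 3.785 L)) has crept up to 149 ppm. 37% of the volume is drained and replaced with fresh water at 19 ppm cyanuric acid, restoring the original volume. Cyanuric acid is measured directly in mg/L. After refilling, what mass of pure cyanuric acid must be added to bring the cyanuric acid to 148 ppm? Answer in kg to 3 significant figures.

Volume: 133,000 US gal × 3.785 L/gal = 503,405 L.
After draining 37% and refilling: 149 × 0.63 + 19 × 0.37 = 100.9 ppm.
Deficit to target: 148 − 100.9 = 47.1 mg/L.
Mass: 47.1 mg/L × 503,405 L = 23,710 g cyanuric acid.

23.7 kg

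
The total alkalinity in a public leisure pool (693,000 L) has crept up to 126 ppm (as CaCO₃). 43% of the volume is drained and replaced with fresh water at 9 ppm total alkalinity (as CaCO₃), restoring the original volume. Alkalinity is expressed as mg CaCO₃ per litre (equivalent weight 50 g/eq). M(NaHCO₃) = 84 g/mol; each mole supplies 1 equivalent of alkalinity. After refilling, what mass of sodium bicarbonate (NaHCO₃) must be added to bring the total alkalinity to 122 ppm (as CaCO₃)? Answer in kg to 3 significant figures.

After draining 43% and refilling: 126 × 0.57 + 9 × 0.43 = 75.69 ppm.
Deficit to target: 122 − 75.69 = 46.31 mg/L.
As CaCO₃: 46.31 mg/L × 693,000 L = 32,090 g; ÷ 50 g/eq ÷ 1 = 641.9 mol NaHCO₃.
Mass: 641.9 × 84 = 53,920 g.

53.9 kg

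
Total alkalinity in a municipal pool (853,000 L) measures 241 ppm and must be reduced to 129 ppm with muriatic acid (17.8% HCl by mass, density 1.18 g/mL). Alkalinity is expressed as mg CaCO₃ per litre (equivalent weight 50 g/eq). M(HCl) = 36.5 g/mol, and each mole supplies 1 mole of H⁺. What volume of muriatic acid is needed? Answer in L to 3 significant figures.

Alkalinity to neutralize: (241 − 129) = 112 mg/L as CaCO₃ × 853,000 L = 95,540 g as CaCO₃.
Equivalents of H⁺ required: 95,540 ÷ 50 g/eq = 1911 eq = 1911 mol HCl.
Mass of HCl: 1911 × 36.5 = 69,740 g.
Mass of 17.8% solution: 69,740 / 0.178 = 391,800 g.
Volume: 391,800 g ÷ 1.18 g/mL = 332,000 mL.

332 L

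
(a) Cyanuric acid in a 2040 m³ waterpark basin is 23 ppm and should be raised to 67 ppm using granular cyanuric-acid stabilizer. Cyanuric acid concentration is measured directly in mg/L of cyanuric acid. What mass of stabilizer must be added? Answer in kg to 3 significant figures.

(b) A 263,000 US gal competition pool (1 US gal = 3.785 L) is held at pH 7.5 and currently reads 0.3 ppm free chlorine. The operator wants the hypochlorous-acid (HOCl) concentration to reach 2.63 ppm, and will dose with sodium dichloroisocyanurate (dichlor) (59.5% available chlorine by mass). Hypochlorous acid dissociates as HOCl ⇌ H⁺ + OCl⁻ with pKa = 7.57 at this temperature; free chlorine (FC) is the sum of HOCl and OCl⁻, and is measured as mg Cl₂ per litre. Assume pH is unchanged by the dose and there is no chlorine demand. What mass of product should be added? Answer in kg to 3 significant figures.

(a) Volume: 2040 m³ = 2,040,000 L.
(a) CYA to add: (67 − 23) = 44 mg/L × 2,040,000 L = 89,760 g cyanuric acid.

(b) Volume: 263,000 US gal × 3.785 L/gal = 995,455 L.
(b) [OCl⁻]/[HOCl] = 10^(pH − pKa) = 10^(7.5 − 7.57) = 0.8511; fraction as HOCl = 1/(1 + 0.8511) = 0.5402.
(b) Free chlorine required for 2.63 ppm HOCl: 2.63 / 0.5402 = 4.868 ppm.
(b) FC to add: 4.868 − 0.3 = 4.568 mg/L as Cl₂.
(b) Cl₂ equivalent: 4.568 mg/L × 995,455 L = 4548 g.
(b) Product at 59.5% available Cl: 4548 / 0.595 = 7643 g.

(a) 89.8 kg; (b) 7.64 kg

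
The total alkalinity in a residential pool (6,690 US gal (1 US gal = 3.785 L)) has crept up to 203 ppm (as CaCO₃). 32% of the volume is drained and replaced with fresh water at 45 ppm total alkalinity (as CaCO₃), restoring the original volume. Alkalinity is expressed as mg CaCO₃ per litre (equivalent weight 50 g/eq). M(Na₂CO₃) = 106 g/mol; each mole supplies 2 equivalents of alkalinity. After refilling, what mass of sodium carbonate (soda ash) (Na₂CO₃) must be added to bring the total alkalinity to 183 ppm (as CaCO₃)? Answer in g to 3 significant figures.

820 g

Volume: 6,690 US gal × 3.785 L/gal = 25,322 L.
After draining 32% and refilling: 203 × 0.68 + 45 × 0.32 = 152.44 ppm.
Deficit to target: 183 − 152.44 = 30.56 mg/L.
As CaCO₃: 30.56 mg/L × 25,322 L = 773.8 g; ÷ 50 g/eq ÷ 2 = 7.738 mol Na₂CO₃.
Mass: 7.738 × 106 = 820.3 g.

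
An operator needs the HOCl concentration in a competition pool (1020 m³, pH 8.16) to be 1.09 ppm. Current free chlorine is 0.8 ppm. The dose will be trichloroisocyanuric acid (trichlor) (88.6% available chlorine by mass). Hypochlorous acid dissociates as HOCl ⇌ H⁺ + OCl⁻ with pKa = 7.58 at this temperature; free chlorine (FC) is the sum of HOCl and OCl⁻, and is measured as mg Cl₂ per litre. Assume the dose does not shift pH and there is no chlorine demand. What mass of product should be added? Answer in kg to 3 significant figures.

Volume: 1020 m³ = 1,020,000 L.
[OCl⁻]/[HOCl] = 10^(pH − pKa) = 10^(8.16 − 7.58) = 3.802; fraction as HOCl = 1/(1 + 3.802) = 0.2083.
Free chlorine required for 1.09 ppm HOCl: 1.09 / 0.2083 = 5.234 ppm.
FC to add: 5.234 − 0.8 = 4.434 mg/L as Cl₂.
Cl₂ equivalent: 4.434 mg/L × 1,020,000 L = 4523 g.
Product at 88.6% available Cl: 4523 / 0.886 = 5105 g.

5.10 kg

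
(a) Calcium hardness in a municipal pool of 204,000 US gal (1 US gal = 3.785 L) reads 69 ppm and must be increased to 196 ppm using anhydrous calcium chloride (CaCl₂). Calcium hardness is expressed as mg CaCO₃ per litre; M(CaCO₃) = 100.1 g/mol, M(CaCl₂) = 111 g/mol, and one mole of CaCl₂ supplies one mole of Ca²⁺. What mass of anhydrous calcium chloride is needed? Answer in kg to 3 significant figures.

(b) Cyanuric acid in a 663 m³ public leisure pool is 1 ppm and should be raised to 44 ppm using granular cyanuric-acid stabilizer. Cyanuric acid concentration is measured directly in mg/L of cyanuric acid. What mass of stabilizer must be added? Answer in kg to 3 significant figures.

(a) Volume: 204,000 US gal × 3.785 L/gal = 772,140 L.
(a) Hardness to add: (196 − 69) = 127 mg/L as CaCO₃ × 772,140 L = 98,060 g as CaCO₃.
(a) Moles of Ca²⁺ (1 mol Ca²⁺ ≡ 1 mol CaCO₃): 98,060 / 100.1 g/mol = 979.6 mol.
(a) Mass of CaCl₂: 979.6 × 111 = 108,700 g.

(b) Volume: 663 m³ = 663,000 L.
(b) CYA to add: (44 − 1) = 43 mg/L × 663,000 L = 28,510 g cyanuric acid.

(a) 109 kg; (b) 28.5 kg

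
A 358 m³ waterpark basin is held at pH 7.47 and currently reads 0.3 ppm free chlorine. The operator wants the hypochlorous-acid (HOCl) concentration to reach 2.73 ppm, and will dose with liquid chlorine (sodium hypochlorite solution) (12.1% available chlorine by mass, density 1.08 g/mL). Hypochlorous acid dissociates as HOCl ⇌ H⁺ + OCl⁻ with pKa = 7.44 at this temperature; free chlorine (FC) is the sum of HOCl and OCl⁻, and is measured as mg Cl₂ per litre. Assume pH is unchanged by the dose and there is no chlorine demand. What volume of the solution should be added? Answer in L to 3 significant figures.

14.7 L

Volume: 358 m³ = 358,000 L.
[OCl⁻]/[HOCl] = 10^(pH − pKa) = 10^(7.47 − 7.44) = 1.072; fraction as HOCl = 1/(1 + 1.072) = 0.4827.
Free chlorine required for 2.73 ppm HOCl: 2.73 / 0.4827 = 5.655 ppm.
FC to add: 5.655 − 0.3 = 5.355 mg/L as Cl₂.
Cl₂ equivalent: 5.355 mg/L × 358,000 L = 1917 g.
Product at 12.1% available Cl: 1917 / 0.121 = 15,840 g.
Volume: 15,840 g ÷ 1.08 g/mL = 14,670 mL.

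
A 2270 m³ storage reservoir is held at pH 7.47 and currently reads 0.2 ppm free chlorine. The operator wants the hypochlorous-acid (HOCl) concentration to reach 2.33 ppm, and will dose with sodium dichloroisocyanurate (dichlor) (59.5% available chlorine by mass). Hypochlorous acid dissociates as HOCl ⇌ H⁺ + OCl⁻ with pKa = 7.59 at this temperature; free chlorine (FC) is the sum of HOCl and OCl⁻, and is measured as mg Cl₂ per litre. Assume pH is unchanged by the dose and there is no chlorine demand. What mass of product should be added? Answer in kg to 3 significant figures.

14.9 kg

Volume: 2270 m³ = 2,270,000 L.
[OCl⁻]/[HOCl] = 10^(pH − pKa) = 10^(7.47 − 7.59) = 0.7586; fraction as HOCl = 1/(1 + 0.7586) = 0.5686.
Free chlorine required for 2.33 ppm HOCl: 2.33 / 0.5686 = 4.097 ppm.
FC to add: 4.097 − 0.2 = 3.897 mg/L as Cl₂.
Cl₂ equivalent: 3.897 mg/L × 2,270,000 L = 8847 g.
Product at 59.5% available Cl: 8847 / 0.595 = 14,870 g.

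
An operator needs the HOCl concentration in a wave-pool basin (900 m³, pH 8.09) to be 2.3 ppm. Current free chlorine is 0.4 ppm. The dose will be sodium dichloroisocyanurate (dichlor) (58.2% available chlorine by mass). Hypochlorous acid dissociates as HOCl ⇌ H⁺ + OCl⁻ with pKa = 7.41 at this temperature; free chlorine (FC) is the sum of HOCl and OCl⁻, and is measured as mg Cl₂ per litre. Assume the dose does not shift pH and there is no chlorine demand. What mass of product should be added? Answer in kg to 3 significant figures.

Volume: 900 m³ = 900,000 L.
[OCl⁻]/[HOCl] = 10^(pH − pKa) = 10^(8.09 − 7.41) = 4.786; fraction as HOCl = 1/(1 + 4.786) = 0.1728.
Free chlorine required for 2.3 ppm HOCl: 2.3 / 0.1728 = 13.31 ppm.
FC to add: 13.31 − 0.4 = 12.91 mg/L as Cl₂.
Cl₂ equivalent: 12.91 mg/L × 900,000 L = 11,620 g.
Product at 58.2% available Cl: 11,620 / 0.582 = 19,960 g.

20.0 kg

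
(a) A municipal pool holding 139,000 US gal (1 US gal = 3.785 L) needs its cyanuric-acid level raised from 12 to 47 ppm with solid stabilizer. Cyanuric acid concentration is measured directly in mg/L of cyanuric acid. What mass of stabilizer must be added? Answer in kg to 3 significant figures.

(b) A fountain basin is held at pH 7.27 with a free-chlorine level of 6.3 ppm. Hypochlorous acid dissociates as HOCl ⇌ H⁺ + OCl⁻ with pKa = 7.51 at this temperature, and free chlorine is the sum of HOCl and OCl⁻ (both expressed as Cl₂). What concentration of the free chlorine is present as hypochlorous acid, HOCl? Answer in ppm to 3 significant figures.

(a) 18.4 kg; (b) 4.00 ppm

(a) Volume: 139,000 US gal × 3.785 L/gal = 526,115 L.
(a) CYA to add: (47 − 12) = 35 mg/L × 526,115 L = 18,410 g cyanuric acid.

(b) [OCl⁻]/[HOCl] = 10^(pH − pKa) = 10^(7.27 − 7.51) = 10^-0.24 = 0.5754.
(b) Fraction as HOCl = 1 / (1 + 0.5754) = 0.6347.
(b) HOCl = 0.6347 × 6.3 ppm = 3.999 ppm.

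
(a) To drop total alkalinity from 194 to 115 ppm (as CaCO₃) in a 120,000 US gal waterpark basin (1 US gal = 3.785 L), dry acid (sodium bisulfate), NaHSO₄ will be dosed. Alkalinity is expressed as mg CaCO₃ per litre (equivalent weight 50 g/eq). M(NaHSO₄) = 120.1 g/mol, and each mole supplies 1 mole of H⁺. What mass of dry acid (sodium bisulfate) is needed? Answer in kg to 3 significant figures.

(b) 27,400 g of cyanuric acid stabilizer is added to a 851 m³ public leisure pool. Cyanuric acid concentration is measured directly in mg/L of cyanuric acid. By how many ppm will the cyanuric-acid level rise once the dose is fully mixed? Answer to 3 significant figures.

(a) Volume: 120,000 US gal × 3.785 L/gal = 454,200 L.
(a) Alkalinity to neutralize: (194 − 115) = 79 mg/L as CaCO₃ × 454,200 L = 35,880 g as CaCO₃.
(a) Equivalents of H⁺ required: 35,880 ÷ 50 g/eq = 717.6 eq = 717.6 mol NaHSO₄.
(a) Mass of NaHSO₄: 717.6 × 120.1 = 86,190 g.

(b) Volume: 851 m³ = 851,000 L.
(b) Rise: 27,400 g / 851,000 L × 1000 = 32.2 mg/L.

(a) 86.2 kg; (b) 32.2 ppm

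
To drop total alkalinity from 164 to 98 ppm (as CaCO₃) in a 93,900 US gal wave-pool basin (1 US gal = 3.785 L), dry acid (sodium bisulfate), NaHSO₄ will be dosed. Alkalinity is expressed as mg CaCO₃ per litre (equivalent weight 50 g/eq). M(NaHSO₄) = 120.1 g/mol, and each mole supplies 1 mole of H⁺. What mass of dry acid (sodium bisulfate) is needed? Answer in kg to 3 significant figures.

Volume: 93,900 US gal × 3.785 L/gal = 355,412 L.
Alkalinity to neutralize: (164 − 98) = 66 mg/L as CaCO₃ × 355,412 L = 23,460 g as CaCO₃.
Equivalents of H⁺ required: 23,460 ÷ 50 g/eq = 469.1 eq = 469.1 mol NaHSO₄.
Mass of NaHSO₄: 469.1 × 120.1 = 56,340 g.

56.3 kg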